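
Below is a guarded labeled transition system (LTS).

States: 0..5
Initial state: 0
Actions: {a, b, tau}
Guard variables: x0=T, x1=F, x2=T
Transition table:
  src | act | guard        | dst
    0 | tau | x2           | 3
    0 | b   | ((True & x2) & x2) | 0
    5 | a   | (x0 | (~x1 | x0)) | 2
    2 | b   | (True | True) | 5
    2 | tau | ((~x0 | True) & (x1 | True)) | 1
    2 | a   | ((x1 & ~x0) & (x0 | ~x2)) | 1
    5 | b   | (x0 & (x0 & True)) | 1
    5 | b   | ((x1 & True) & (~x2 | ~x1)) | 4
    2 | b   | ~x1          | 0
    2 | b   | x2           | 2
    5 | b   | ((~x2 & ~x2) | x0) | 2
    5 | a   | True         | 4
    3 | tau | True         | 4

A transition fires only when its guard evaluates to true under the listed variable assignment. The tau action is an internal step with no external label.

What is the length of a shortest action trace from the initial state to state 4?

Layered search for 4:
  depth 0: {0}
  depth 1: {3}
  depth 2: {4}
depth(4)=2, e.g. tau·tau

Answer: 2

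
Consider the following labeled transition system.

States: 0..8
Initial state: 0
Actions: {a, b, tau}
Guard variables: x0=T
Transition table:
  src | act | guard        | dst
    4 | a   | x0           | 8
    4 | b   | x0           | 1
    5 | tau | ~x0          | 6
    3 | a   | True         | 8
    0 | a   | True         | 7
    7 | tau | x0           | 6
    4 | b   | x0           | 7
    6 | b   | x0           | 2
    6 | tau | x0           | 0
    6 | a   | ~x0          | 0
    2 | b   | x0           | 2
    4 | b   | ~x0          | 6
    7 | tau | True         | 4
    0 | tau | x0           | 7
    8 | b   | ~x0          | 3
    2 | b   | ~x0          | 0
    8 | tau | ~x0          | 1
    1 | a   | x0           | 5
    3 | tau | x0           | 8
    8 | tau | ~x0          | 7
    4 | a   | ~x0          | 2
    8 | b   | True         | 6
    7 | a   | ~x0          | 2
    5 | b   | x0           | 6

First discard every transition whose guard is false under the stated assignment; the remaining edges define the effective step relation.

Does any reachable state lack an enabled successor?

Answer: DEADLOCK-FREE

Working:
R = {0,1,2,4,5,6,7,8}
  0: a→7  tau→7  [deg 2]
  1: a→5  [deg 1]
  2: b→2  [deg 1]
  4: a→8  b→1  b→7  [deg 3]
  5: b→6  [deg 1]
  6: b→2  tau→0  [deg 2]
  7: tau→4  tau→6  [deg 2]
  8: b→6  [deg 1]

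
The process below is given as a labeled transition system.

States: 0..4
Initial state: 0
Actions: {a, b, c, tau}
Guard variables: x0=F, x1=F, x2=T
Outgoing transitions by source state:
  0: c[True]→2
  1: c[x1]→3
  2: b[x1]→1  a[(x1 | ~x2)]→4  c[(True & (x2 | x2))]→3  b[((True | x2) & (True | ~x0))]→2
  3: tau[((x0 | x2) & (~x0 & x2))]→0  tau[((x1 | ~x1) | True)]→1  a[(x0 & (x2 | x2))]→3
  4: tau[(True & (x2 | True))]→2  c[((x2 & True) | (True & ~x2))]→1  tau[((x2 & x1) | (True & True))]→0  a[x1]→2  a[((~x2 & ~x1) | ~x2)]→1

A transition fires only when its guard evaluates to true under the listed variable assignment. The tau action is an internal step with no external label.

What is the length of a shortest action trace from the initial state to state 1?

Answer: 3

Analysis:
BFS to 1:
  depth 0: {0}
  depth 1: {2}
  depth 2: {3}
  depth 3: {1}
depth(1)=3, e.g. c·c·tau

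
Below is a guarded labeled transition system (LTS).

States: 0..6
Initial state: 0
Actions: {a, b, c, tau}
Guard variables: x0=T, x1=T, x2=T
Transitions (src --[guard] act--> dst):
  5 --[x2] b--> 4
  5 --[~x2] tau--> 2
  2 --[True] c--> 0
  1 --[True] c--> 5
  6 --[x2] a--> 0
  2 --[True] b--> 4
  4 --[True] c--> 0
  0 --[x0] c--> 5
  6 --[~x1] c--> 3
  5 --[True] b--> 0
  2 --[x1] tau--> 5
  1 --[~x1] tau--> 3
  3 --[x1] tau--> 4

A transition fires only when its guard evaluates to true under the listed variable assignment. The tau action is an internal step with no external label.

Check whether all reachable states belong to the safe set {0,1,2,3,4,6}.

Answer: INVARIANT VIOLATED at state 5

Analysis:
Inv-set: {0,1,2,3,4,6}
Reachable = {0,4,5}
  0: ok
  4: ok
  5: VIOLATES
witness against invariant: c → 5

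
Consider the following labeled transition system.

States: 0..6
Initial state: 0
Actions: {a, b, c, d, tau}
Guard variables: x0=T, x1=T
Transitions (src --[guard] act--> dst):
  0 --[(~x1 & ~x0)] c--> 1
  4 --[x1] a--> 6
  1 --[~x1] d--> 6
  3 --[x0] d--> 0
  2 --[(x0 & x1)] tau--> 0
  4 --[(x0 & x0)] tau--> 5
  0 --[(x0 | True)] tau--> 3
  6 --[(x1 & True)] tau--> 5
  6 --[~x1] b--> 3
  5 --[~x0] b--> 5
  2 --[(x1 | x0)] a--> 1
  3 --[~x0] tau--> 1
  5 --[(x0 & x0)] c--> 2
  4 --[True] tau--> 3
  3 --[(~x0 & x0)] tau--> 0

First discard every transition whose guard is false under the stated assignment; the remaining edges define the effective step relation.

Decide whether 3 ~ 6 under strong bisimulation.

Bisimulation quotient by refinement:
  round 0: {{0,1,2,3,4,5,6}}
  round 1: {{0,6},{1},{2,4},{3},{5}}
  round 2: {{0},{1},{2},{3},{4},{5},{6}}
stable after 3 split(s): 7 block(s)
3∈{3}, 6∈{6}

Answer: NOT BISIMILAR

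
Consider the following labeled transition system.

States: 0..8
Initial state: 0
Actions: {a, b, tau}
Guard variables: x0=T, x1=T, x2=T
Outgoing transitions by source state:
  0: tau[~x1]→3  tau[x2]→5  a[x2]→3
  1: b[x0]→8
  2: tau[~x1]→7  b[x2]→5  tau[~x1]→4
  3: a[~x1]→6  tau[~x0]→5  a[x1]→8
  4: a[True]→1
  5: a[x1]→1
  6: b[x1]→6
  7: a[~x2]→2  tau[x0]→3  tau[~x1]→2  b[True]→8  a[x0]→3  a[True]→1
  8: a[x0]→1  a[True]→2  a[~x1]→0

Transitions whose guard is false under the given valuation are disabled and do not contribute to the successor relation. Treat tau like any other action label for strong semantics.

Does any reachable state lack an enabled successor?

Answer: DEADLOCK-FREE

Trace:
R = {0,1,2,3,5,8}
  0: a→3  tau→5  [2 out]
  1: b→8  [1 out]
  2: b→5  [1 out]
  3: a→8  [1 out]
  5: a→1  [1 out]
  8: a→1  a→2  [2 out]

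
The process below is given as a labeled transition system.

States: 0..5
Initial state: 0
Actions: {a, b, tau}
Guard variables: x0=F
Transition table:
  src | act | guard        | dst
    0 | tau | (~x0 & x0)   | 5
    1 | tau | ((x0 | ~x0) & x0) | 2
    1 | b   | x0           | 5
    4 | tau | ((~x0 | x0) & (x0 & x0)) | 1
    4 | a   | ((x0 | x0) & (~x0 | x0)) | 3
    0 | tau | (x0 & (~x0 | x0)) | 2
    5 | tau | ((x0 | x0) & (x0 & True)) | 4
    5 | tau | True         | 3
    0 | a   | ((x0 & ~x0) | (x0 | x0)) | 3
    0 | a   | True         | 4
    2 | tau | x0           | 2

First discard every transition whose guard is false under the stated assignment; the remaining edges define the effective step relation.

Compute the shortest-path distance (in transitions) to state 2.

Answer: UNREACHABLE

Analysis:
BFS to 2:
  L0 = {0}
  L1 = {4}
2 never appears.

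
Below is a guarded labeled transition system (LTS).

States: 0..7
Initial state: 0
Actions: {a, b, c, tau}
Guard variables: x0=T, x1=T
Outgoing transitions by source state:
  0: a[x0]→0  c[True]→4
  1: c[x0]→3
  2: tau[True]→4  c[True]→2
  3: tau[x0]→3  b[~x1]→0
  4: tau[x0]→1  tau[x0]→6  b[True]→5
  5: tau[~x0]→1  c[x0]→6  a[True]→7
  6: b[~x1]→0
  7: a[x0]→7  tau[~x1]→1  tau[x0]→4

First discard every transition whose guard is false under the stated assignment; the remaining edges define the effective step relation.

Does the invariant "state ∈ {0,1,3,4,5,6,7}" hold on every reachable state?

Answer: INVARIANT HOLDS

Analysis:
Inv-set: {0,1,3,4,5,6,7}
Reachable = {0,1,3,4,5,6,7}
  0: ✓
  1: ✓
  3: ✓
  4: ✓
  5: ✓
  6: ✓
  7: ✓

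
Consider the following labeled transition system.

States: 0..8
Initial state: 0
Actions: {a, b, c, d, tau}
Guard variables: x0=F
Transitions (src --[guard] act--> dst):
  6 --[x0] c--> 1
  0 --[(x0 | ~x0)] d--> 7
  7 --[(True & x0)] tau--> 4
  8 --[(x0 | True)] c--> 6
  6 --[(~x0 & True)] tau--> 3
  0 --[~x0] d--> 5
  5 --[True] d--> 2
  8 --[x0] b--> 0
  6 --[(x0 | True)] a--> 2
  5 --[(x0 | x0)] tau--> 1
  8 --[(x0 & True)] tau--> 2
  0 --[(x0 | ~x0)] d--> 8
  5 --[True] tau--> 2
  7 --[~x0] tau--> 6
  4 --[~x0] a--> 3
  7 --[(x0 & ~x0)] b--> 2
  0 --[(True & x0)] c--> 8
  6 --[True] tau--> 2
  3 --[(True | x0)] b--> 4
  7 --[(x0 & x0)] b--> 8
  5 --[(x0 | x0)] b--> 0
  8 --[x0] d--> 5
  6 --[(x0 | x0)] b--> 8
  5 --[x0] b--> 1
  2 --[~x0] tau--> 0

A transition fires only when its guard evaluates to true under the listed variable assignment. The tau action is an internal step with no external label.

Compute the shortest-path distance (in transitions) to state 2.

Breadth-first toward 2:
  L0 = {0}
  L1 = {5,7,8}
  L2 = {2,6}
depth(2)=2, e.g. d·d

Answer: 2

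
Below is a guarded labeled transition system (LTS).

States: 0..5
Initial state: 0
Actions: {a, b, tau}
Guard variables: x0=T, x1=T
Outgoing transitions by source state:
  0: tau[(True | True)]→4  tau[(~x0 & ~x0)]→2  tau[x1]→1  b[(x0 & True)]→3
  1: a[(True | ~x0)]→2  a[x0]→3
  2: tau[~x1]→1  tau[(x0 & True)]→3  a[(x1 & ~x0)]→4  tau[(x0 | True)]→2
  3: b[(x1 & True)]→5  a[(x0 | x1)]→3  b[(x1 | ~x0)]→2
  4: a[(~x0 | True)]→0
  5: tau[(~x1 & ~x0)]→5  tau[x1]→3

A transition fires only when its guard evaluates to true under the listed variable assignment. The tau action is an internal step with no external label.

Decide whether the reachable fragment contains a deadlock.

Reach set: {0,1,2,3,4,5}
  0: b→3  tau→1  tau→4  [deg 3]
  1: a→2  a→3  [deg 2]
  2: tau→2  tau→3  [deg 2]
  3: a→3  b→2  b→5  [deg 3]
  4: a→0  [deg 1]
  5: tau→3  [deg 1]

Answer: DEADLOCK-FREE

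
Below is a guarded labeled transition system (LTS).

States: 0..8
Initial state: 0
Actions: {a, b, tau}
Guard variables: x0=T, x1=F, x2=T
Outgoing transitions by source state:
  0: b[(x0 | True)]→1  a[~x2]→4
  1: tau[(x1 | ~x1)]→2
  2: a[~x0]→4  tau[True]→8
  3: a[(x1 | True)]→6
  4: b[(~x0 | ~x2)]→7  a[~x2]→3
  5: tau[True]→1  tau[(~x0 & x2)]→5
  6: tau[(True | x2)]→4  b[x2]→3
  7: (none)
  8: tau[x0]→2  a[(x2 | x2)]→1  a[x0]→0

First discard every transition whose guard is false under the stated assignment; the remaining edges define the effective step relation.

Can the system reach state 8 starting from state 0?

10 transition(s) survive guard evaluation.
L0 = {0}
L1 = {1}  total {0,1}
L2 = {2}  total {0,1,2}
L3 = {8}  total {0,1,2,8}
Reachable = {0,1,2,8}
trace reaching 8: b·tau·tau

Answer: REACHABLE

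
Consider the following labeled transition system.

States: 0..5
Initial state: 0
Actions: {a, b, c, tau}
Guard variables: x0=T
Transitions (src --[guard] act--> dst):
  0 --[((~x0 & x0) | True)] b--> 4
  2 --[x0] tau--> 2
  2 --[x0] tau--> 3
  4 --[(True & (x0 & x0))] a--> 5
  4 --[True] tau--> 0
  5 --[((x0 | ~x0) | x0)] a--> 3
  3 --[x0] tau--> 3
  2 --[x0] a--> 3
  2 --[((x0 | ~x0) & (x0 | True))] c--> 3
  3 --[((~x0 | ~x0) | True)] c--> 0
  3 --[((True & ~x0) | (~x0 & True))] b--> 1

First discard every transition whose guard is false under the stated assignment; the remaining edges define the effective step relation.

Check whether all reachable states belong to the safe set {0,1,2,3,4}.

Answer: INVARIANT VIOLATED at state 5

Analysis:
Allowed set {0,1,2,3,4}
R = {0,3,4,5}
  0: safe
  3: safe
  4: safe
  5: ✗ unsafe
counterexample path to 5: b·a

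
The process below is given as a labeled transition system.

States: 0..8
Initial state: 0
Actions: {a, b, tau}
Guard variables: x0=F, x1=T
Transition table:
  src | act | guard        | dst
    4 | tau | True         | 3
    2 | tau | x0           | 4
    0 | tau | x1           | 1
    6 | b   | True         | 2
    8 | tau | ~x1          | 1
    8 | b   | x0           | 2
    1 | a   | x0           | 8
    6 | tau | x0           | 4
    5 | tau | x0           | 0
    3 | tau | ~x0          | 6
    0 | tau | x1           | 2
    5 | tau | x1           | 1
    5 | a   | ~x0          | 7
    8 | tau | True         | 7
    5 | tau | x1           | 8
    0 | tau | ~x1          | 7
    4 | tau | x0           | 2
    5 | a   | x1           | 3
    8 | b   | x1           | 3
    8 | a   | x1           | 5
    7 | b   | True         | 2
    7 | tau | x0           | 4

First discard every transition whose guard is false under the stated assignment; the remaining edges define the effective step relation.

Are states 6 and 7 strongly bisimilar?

Answer: BISIMILAR

Working:
Refine partition for ~:
  π0 = {{0,1,2,3,4,5,6,7,8}}
  π1 = {{0,3,4},{1,2},{5},{6,7},{8}}
  π2 = {{0},{1,2},{3},{4},{5},{6,7},{8}}
7 equivalence class(es) (converged in 3)
6∈{6,7}, 7∈{6,7}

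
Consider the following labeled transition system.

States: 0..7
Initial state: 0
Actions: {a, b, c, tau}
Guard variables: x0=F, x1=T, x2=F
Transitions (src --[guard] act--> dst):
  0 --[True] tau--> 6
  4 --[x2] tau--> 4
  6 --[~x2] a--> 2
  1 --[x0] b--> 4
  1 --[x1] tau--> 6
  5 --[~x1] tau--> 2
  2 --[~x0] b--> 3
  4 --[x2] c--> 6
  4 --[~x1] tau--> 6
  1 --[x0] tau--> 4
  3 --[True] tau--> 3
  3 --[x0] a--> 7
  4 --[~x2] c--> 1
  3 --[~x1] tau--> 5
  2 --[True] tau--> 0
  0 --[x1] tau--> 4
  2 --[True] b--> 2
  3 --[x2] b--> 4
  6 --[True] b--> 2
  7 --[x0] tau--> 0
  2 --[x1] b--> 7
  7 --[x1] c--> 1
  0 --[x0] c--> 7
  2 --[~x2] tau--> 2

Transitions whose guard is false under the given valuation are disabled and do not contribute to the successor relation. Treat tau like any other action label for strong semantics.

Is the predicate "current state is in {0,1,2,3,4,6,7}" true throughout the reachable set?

Answer: INVARIANT HOLDS

Analysis:
Safe = {0,1,2,3,4,6,7}
Reachable = {0,1,2,3,4,6,7}
  0: safe
  1: safe
  2: safe
  3: safe
  4: safe
  6: safe
  7: safe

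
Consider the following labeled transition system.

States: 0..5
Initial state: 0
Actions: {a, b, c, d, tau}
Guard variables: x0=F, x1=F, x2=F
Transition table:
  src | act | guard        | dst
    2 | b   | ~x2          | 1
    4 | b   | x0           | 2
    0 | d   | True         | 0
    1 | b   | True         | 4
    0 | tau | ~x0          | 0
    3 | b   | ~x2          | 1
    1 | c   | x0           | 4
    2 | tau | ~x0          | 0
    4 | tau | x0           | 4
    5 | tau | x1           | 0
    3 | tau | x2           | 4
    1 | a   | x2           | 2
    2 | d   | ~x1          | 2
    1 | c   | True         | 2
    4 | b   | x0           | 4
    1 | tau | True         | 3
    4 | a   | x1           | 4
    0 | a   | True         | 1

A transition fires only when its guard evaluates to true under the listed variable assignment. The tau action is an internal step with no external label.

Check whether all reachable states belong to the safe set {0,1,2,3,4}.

Safe = {0,1,2,3,4}
Reachable = {0,1,2,3,4}
  0: ✓
  1: ✓
  2: ✓
  3: ✓
  4: ✓

Answer: INVARIANT HOLDS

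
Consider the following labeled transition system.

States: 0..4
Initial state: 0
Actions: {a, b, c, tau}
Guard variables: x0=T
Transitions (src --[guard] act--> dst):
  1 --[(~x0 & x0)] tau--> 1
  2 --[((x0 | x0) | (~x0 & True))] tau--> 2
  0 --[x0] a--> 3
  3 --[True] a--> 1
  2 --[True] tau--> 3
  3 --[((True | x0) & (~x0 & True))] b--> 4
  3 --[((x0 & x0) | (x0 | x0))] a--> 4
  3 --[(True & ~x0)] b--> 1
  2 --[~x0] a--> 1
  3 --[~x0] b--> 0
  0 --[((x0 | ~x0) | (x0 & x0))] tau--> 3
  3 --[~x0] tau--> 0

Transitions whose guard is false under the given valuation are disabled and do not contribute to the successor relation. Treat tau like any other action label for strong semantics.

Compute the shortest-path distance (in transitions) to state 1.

Breadth-first toward 1:
  depth 0: {0}
  depth 1: {3}
  depth 2: {1,4}
first hit 1 at d=2 via a·a

Answer: 2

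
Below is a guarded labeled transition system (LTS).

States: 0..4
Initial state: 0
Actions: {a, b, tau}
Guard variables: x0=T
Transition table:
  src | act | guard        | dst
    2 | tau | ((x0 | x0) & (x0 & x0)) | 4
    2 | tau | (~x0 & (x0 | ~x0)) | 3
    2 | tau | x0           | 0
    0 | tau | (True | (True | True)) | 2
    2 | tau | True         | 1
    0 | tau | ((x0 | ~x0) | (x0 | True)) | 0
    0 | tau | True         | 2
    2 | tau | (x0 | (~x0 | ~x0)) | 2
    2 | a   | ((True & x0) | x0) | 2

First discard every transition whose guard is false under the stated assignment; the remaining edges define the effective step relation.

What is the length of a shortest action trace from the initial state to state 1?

Breadth-first toward 1:
  depth 0: {0}
  depth 1: {2}
  depth 2: {1,4}
first hit 1 at d=2 via tau·tau

Answer: 2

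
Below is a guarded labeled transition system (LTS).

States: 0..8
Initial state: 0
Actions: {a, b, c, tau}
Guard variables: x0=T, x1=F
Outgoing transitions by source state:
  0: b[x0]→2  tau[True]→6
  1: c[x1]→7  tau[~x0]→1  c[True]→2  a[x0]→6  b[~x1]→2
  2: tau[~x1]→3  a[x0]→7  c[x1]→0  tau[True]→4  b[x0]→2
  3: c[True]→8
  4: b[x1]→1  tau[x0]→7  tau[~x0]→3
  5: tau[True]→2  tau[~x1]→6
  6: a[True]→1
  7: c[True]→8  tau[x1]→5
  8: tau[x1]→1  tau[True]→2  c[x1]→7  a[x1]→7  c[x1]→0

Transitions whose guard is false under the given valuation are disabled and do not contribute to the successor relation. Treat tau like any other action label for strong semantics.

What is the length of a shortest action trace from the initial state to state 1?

Layered search for 1:
  L0 = {0}
  L1 = {2,6}
  L2 = {1,3,4,7}
depth(1)=2, e.g. tau·a

Answer: 2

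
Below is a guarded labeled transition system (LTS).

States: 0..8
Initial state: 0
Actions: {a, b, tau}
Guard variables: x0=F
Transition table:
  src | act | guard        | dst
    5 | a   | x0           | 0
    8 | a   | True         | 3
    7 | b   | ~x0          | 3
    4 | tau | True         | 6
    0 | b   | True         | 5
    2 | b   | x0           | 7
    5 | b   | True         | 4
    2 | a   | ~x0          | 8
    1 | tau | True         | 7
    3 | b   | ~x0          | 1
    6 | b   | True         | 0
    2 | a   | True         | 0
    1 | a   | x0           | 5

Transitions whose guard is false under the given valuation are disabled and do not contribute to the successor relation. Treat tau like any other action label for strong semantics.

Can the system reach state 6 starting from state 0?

After dropping false guards: 10 live edges.
depth 0: {0}
depth 1: {5}  total {0,5}
depth 2: {4}  total {0,4,5}
depth 3: {6}  total {0,4,5,6}
Reach set: {0,4,5,6}
witness 6: b·b·tau

Answer: REACHABLE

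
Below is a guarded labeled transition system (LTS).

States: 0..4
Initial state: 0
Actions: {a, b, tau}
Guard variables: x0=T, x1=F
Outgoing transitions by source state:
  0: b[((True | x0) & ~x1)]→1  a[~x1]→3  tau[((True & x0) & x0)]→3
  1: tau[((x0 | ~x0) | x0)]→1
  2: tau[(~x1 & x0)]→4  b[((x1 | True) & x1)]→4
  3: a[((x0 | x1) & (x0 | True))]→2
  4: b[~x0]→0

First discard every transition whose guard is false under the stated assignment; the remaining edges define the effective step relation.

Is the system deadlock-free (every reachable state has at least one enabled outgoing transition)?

Reachable = {0,1,2,3,4}
  0: a→3  b→1  tau→3  [3 out]
  1: tau→1  [1 out]
  2: tau→4  [1 out]
  3: a→2  [1 out]
  4: ∅  [STUCK]
witness 4: a·a·tau

Answer: DEADLOCK at state 4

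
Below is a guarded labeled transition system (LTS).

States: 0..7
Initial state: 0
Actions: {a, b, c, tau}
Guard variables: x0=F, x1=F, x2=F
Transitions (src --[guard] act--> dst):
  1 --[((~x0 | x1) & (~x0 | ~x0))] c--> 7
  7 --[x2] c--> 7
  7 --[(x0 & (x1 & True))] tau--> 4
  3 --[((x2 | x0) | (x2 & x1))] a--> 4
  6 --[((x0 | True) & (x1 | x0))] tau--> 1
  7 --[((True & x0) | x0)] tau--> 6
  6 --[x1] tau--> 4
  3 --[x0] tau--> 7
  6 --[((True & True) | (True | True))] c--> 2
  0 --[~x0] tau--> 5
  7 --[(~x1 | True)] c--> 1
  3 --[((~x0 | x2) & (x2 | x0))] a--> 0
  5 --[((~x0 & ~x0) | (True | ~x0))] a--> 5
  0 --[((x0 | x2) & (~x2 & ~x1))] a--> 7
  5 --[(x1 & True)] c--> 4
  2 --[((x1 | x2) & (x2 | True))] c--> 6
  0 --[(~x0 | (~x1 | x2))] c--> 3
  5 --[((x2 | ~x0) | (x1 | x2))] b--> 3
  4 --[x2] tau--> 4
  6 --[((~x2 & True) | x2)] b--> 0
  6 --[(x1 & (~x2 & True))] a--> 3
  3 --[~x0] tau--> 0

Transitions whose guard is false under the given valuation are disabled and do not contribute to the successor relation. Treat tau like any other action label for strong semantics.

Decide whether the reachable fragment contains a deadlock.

Reachable = {0,3,5}
  0: c→3  tau→5  [2 out]
  3: tau→0  [1 out]
  5: a→5  b→3  [2 out]

Answer: DEADLOCK-FREE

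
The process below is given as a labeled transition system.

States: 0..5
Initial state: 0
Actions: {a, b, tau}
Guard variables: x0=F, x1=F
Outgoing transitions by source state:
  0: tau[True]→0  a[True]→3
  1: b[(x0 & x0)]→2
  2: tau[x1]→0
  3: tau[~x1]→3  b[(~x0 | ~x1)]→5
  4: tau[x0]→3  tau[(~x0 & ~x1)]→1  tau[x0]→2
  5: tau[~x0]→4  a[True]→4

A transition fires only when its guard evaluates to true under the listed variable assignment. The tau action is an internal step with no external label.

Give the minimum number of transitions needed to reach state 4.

Layered search for 4:
  depth 0: {0}
  depth 1: {3}
  depth 2: {5}
  depth 3: {4}
first hit 4 at d=3 via a·b·a

Answer: 3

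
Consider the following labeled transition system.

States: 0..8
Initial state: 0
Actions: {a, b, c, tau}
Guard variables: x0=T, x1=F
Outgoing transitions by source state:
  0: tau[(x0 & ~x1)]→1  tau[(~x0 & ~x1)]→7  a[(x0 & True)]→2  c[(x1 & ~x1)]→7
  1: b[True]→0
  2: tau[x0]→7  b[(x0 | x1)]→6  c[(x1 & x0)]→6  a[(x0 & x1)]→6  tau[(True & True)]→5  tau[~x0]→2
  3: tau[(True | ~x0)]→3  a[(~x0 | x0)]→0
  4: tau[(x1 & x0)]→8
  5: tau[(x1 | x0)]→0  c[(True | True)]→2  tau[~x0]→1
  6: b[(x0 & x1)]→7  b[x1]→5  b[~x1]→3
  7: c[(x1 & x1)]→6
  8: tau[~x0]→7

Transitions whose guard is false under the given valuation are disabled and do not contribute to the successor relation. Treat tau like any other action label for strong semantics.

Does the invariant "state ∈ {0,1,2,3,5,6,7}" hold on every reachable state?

Allowed set {0,1,2,3,5,6,7}
Reachable = {0,1,2,3,5,6,7}
  0: safe
  1: safe
  2: safe
  3: safe
  5: safe
  6: safe
  7: safe

Answer: INVARIANT HOLDS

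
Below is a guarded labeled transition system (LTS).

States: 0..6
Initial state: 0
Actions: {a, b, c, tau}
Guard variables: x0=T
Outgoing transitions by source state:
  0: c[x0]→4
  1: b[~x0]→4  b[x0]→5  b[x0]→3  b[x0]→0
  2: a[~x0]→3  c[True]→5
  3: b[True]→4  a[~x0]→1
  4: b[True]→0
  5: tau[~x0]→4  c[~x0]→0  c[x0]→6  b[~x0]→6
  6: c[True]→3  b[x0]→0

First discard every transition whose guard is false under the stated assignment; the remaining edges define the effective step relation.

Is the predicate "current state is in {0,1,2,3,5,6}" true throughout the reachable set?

Allowed set {0,1,2,3,5,6}
Reachable = {0,4}
  0: safe
  4: outside
counterexample path to 4: c

Answer: INVARIANT VIOLATED at state 4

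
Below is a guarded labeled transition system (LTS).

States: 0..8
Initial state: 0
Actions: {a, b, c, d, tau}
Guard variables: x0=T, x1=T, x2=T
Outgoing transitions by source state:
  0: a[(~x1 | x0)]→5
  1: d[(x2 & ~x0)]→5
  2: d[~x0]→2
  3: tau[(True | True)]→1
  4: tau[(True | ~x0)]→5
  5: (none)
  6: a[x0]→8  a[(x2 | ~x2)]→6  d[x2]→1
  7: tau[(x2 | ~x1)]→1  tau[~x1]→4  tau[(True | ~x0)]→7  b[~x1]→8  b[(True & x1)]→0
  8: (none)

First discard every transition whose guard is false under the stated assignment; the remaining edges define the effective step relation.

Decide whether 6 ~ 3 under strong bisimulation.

Compute ~ classes (split until stable):
  round 0: {{0,1,2,3,4,5,6,7,8}}
  round 1: {{0},{1,2,5,8},{3,4},{6},{7}}
5 equivalence class(es) (converged in 2)
class of 6: {6}; class of 3: {3,4}

Answer: NOT BISIMILAR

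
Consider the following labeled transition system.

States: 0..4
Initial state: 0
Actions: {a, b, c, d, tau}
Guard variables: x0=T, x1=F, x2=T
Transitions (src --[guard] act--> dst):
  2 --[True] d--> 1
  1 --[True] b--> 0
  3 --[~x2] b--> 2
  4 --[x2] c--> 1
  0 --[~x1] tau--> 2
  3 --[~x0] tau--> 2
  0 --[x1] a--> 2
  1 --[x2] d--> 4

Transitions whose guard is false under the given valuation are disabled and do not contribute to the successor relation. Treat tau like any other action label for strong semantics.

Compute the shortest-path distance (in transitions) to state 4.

Answer: 3

Trace:
BFS to 4:
  L0 = {0}
  L1 = {2}
  L2 = {1}
  L3 = {4}
depth(4)=3, e.g. tau·d·d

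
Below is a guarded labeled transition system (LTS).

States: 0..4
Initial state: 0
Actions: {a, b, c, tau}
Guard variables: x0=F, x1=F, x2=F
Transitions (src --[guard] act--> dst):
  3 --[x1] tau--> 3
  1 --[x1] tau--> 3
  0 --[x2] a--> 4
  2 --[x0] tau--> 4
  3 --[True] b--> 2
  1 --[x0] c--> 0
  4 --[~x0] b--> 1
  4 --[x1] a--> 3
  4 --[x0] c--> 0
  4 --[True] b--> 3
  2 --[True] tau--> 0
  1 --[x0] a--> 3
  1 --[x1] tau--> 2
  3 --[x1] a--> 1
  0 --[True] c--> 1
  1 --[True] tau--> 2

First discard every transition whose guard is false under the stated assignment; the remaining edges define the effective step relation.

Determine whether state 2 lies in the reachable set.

Answer: REACHABLE

Working:
After dropping false guards: 6 live edges.
depth 0: {0}
depth 1: {1}  now seen {0,1}
depth 2: {2}  now seen {0,1,2}
Reachable = {0,1,2}
trace reaching 2: c·tau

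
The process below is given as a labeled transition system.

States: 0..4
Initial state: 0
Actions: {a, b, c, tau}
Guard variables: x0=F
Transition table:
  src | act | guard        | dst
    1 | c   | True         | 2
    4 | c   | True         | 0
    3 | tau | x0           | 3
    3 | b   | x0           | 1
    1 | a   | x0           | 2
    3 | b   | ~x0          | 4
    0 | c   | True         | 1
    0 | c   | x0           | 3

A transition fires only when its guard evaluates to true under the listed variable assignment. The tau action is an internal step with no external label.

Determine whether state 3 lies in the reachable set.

After dropping false guards: 4 live edges.
depth 0: {0}
depth 1: {1}  total {0,1}
depth 2: {2}  total {0,1,2}
Reachable = {0,1,2}

Answer: UNREACHABLE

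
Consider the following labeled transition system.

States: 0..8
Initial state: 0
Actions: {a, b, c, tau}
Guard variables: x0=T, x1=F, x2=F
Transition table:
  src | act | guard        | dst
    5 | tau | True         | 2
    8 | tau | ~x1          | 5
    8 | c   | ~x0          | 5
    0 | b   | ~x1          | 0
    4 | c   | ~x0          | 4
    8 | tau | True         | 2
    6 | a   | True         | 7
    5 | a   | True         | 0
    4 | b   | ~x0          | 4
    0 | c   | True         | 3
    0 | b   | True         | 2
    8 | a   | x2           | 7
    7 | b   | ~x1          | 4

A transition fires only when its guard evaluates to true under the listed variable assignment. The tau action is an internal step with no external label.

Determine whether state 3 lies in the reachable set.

Answer: REACHABLE

Trace:
9 transition(s) survive guard evaluation.
L0 = {0}
L1 = {2,3}  cumulative {0,2,3}
R = {0,2,3}
witness 3: c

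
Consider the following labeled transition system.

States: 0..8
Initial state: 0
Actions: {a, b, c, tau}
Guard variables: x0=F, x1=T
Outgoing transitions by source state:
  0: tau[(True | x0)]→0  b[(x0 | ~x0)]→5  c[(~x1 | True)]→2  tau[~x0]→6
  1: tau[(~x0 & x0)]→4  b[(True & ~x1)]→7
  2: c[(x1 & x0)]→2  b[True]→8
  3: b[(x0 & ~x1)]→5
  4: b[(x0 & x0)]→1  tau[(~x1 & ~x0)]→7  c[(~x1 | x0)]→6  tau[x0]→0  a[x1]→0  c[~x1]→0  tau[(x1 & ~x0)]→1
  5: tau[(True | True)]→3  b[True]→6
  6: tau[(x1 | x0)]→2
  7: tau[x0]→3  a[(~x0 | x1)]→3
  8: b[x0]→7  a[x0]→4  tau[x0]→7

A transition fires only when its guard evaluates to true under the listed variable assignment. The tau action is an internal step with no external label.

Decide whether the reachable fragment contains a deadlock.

Reachable = {0,2,3,5,6,8}
  0: b→5  c→2  tau→0  tau→6  [deg 4]
  2: b→8  [deg 1]
  3: ∅  [deadlock]
  5: b→6  tau→3  [deg 2]
  6: tau→2  [deg 1]
  8: ∅  [deadlock]
trace reaching 3: b·tau

Answer: DEADLOCK at state 3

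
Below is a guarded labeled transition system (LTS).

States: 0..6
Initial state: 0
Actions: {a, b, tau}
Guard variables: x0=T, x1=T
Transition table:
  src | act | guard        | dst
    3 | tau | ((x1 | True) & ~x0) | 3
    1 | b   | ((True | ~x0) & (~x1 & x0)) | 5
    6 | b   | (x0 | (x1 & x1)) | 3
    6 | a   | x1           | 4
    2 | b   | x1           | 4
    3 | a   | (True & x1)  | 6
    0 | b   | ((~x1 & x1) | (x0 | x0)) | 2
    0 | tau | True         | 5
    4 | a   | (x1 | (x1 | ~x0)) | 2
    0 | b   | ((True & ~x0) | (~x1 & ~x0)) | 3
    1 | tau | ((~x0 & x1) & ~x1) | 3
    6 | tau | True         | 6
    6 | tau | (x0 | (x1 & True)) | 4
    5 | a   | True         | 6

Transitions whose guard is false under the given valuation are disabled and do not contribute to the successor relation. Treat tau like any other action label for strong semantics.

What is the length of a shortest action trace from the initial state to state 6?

Answer: 2

Trace:
Layered search for 6:
  depth 0: {0}
  depth 1: {2,5}
  depth 2: {4,6}
depth(6)=2, e.g. tau·a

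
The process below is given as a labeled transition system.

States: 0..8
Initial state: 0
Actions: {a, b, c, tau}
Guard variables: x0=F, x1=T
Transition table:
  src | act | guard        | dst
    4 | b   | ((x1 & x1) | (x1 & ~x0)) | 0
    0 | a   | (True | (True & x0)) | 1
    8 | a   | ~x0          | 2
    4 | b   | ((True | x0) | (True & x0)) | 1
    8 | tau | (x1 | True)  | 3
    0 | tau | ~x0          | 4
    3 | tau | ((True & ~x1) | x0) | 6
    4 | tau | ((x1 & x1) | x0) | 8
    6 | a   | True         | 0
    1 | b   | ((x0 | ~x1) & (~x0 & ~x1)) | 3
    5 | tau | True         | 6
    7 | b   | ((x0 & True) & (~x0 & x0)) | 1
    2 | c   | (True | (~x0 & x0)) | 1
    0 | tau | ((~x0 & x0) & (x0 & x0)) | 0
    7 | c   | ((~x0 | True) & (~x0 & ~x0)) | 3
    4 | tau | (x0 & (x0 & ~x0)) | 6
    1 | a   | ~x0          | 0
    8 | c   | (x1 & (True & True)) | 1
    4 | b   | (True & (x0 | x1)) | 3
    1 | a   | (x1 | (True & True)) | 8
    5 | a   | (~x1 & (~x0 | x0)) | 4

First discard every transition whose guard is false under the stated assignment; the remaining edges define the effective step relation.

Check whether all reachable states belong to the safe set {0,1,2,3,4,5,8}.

Answer: INVARIANT HOLDS

Working:
Safe = {0,1,2,3,4,5,8}
Reach set: {0,1,2,3,4,8}
  0: ok
  1: ok
  2: ok
  3: ok
  4: ok
  8: ok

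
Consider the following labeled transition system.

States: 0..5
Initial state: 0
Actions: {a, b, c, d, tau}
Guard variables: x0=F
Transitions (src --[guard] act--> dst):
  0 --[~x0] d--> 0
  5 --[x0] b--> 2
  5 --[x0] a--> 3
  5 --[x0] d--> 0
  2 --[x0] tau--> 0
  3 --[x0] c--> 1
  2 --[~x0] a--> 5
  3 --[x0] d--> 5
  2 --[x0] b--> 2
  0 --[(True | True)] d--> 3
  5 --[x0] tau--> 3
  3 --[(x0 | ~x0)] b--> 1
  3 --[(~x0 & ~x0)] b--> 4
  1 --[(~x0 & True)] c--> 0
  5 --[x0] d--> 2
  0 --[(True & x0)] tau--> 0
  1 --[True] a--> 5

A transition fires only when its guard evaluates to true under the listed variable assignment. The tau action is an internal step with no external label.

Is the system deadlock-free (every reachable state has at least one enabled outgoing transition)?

Answer: DEADLOCK at state 4

Trace:
Reach set: {0,1,3,4,5}
  0: d→0  d→3  [2 exit(s)]
  1: a→5  c→0  [2 exit(s)]
  3: b→1  b→4  [2 exit(s)]
  4: ∅  [STUCK]
  5: ∅  [STUCK]
witness 4: d·b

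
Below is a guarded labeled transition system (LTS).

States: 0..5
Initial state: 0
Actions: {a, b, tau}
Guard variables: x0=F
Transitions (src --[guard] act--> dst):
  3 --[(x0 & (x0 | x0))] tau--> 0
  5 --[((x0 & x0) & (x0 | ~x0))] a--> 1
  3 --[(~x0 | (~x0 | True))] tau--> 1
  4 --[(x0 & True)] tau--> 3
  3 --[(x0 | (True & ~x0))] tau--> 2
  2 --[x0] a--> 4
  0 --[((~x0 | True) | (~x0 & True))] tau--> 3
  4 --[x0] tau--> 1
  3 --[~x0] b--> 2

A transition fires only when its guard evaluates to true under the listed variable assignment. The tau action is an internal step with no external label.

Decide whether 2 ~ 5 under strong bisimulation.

Bisimulation quotient by refinement:
  P[0] = {{0,1,2,3,4,5}}
  P[1] = {{0},{1,2,4,5},{3}}
Fixed point at round 2; 3 class(es).
class of 2: {1,2,4,5}; class of 5: {1,2,4,5}

Answer: BISIMILAR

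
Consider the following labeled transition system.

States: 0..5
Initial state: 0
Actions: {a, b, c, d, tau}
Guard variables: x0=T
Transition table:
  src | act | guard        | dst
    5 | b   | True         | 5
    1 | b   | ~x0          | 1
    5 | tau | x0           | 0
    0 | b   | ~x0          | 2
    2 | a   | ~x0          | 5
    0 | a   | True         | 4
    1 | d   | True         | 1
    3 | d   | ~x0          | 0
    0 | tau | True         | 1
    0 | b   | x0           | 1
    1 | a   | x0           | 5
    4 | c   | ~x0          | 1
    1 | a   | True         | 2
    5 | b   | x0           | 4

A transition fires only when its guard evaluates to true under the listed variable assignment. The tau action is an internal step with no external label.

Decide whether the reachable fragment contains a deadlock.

Answer: DEADLOCK at state 2

Working:
Reach set: {0,1,2,4,5}
  0: a→4  b→1  tau→1  [3 exit(s)]
  1: a→2  a→5  d→1  [3 exit(s)]
  2: ∅  [no exit]
  4: ∅  [no exit]
  5: b→4  b→5  tau→0  [3 exit(s)]
trace reaching 2: tau·a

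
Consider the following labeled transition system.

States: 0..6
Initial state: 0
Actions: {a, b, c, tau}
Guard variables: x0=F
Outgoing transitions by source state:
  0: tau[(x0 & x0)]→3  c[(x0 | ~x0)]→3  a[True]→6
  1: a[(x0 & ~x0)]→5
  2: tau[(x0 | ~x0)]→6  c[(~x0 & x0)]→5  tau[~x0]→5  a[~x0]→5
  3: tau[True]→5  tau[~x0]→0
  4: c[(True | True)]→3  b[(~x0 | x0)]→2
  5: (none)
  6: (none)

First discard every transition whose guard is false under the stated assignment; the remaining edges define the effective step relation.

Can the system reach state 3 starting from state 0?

Answer: REACHABLE

Working:
9 transition(s) survive guard evaluation.
Layer 0: {0}
Layer 1: {3,6}  total {0,3,6}
Layer 2: {5}  total {0,3,5,6}
Reachable = {0,3,5,6}
Path to 3: c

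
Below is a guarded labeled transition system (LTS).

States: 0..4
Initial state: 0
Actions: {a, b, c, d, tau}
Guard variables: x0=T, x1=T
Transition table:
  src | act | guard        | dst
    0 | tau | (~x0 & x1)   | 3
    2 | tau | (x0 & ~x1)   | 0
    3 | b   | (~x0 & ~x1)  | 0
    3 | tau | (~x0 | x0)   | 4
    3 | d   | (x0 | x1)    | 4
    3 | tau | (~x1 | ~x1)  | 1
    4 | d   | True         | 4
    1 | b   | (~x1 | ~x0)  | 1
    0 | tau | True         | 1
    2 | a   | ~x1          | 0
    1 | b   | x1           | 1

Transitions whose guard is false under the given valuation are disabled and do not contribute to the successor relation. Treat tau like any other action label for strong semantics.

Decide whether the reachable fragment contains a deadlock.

Reach set: {0,1}
  0: tau→1  [1 exit(s)]
  1: b→1  [1 exit(s)]

Answer: DEADLOCK-FREE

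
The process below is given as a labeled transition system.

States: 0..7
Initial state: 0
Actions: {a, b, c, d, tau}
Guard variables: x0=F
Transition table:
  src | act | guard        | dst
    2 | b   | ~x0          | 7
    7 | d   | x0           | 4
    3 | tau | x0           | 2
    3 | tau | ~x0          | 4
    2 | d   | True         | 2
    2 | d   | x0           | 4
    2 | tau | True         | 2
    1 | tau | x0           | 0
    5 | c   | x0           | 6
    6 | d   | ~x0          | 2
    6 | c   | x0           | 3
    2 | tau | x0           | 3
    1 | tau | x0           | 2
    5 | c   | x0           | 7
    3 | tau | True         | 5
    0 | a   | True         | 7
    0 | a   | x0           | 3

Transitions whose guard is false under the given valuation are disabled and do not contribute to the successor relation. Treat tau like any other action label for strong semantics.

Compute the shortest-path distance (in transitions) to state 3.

Answer: UNREACHABLE

Analysis:
Layered search for 3:
  depth 0: {0}
  depth 1: {7}
3 never appears.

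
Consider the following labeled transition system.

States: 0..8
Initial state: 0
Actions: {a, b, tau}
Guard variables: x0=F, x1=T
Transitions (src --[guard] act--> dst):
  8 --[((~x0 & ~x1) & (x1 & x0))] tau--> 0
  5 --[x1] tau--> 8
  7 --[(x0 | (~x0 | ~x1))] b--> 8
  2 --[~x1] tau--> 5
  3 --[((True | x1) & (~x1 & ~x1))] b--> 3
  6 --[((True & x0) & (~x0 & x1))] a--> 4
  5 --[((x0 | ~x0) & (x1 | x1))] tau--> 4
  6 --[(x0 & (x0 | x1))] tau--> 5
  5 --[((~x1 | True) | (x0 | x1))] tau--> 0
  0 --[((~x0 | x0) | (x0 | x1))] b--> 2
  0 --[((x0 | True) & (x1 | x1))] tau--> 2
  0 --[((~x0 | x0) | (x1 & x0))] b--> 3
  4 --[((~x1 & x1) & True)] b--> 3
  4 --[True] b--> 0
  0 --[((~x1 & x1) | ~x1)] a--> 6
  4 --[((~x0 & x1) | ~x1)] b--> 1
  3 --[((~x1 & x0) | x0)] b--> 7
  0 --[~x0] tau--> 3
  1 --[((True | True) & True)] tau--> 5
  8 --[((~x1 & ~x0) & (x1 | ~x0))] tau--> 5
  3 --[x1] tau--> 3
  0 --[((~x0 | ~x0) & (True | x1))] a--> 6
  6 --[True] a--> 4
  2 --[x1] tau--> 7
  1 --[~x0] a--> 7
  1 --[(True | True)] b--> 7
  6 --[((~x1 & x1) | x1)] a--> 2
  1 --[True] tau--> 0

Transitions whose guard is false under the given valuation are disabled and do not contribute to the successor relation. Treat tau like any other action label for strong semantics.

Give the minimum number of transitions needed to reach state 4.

Layered search for 4:
  L0 = {0}
  L1 = {2,3,6}
  L2 = {4,7}
first hit 4 at d=2 via a·a

Answer: 2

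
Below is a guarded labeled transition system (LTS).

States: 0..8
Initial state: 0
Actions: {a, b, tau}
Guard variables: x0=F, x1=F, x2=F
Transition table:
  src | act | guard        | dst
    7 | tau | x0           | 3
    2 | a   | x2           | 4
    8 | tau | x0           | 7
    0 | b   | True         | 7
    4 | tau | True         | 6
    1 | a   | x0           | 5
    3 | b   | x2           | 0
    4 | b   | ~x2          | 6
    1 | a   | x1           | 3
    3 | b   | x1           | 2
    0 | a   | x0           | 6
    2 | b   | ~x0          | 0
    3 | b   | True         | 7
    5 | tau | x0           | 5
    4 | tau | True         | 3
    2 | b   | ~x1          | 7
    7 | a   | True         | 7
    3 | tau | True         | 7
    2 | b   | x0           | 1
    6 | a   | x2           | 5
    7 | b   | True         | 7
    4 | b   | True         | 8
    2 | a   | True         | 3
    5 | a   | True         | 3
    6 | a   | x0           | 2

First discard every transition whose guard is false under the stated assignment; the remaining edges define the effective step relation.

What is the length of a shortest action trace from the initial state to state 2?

Layered search for 2:
  L0 = {0}
  L1 = {7}
2 never appears.

Answer: UNREACHABLE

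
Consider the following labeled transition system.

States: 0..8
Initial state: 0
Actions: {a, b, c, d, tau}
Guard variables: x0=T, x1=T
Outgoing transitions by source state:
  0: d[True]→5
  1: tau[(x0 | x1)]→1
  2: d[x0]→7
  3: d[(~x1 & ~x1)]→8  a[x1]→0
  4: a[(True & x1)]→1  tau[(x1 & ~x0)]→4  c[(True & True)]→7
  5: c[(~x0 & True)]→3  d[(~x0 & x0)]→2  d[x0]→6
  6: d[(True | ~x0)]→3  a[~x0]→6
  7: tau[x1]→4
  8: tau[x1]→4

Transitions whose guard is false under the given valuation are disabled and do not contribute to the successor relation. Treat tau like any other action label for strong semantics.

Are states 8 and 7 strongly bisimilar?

Answer: BISIMILAR

Working:
Compute ~ classes (split until stable):
  round 0: {{0,1,2,3,4,5,6,7,8}}
  round 1: {{0,2,5,6},{1,7,8},{3},{4}}
  round 2: {{0,5},{1},{2},{3},{4},{6},{7,8}}
  round 3: {{0},{1},{2},{3},{4},{5},{6},{7,8}}
stable after 4 split(s): 8 block(s)
[8]={7,8}  [7]={7,8}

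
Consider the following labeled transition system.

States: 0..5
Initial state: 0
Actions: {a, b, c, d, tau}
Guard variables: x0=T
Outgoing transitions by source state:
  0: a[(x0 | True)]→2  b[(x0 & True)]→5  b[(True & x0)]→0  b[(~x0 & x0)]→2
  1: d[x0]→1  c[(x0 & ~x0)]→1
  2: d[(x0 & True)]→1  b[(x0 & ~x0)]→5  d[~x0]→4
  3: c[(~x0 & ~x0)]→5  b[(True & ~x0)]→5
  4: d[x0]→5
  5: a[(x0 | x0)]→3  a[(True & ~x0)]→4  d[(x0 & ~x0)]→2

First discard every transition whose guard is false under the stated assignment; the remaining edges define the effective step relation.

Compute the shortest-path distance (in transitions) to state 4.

Breadth-first toward 4:
  depth 0: {0}
  depth 1: {2,5}
  depth 2: {1,3}
4 never appears.

Answer: UNREACHABLE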